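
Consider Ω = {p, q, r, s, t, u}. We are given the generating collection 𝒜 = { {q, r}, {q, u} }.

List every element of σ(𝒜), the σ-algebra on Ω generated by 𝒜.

Initial family (4 sets): { {}, {q, r}, {q, u}, Ω }.
Pass 1: 3 new —
  {q, r, u}  = {q, u} ∪ {q, r}
  {p, r, s, t}  = ᶜ of {q, u}
  {p, s, t, u}  = ᶜ of {q, r}
  |family| = 7
Pass 2. New:
  {p, s, t}  = ᶜ of {q, r, u}
  {p, q, r, s, t}  = {q, r} ∪ {p, r, s, t}
  {p, q, s, t, u}  = {p, s, t, u} ∪ {q, u}
  {p, r, s, t, u}  = {p, r, s, t} ∪ {p, s, t, u}
  |family| = 11
Pass 3: +3 →
  {q}  = ᶜ of {p, r, s, t, u}
  {r}  = ᶜ of {p, q, s, t, u}
  {u}  = ᶜ of {p, q, r, s, t}
  |family| = 14
Pass 4: 2 new —
  {r, u}  = {r} ∪ {u}
  {p, q, s, t}  = {p, s, t} ∪ {q}
  |family| = 16
After Pass 5 the family is unchanged; done.

|σ(𝒜)| = 16.  σ(𝒜) = { {}, {q}, {r}, {u}, {q, r}, {q, u}, {r, u}, {p, s, t}, {q, r, u}, {p, q, s, t}, {p, r, s, t}, {p, s, t, u}, {p, q, r, s, t}, {p, q, s, t, u}, {p, r, s, t, u}, Ω }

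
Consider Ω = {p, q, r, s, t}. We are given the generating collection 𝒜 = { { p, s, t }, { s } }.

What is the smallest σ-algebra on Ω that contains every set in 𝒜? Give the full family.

Start: 𝒜 ∪ {∅, Ω} = { ∅, { s }, { p, s, t }, Ω }.
Pass 1 (2 new):
  { q, r }  = ᶜ of { p, s, t }
  { p, q, r, t }  = ᶜ of { s }
  [6 total]
Pass 2: +1 →
  { q, r, s }  = { q, r } ∪ { s }
  [7 total]
Pass 3: +1 →
  { p, t }  = ᶜ of { q, r, s }
  [8 total]
Pass 4: stable.

Therefore σ(𝒜) = { ∅, { s }, { p, t }, { q, r }, { p, s, t }, { q, r, s }, { p, q, r, t }, Ω } (|σ(𝒜)| = 8).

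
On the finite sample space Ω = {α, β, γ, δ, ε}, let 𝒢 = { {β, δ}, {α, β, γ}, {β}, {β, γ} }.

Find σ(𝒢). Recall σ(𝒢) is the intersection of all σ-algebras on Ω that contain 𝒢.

Initial family (6 sets): { {}, {β}, {β, γ}, {β, δ}, {α, β, γ}, Ω }.
Round 1 (6 new):
  {δ, ε}  = complement {α, β, γ}
  {α, γ, ε}  = complement {β, δ}
  {α, δ, ε}  = complement {β, γ}
  {β, γ, δ}  = {β, γ} ∪ {β, δ}
  {α, β, γ, δ}  = {α, β, γ} ∪ {β, δ}
  {α, γ, δ, ε}  = complement {β}
Round 2: +6 →
  {ε}  = complement {α, β, γ, δ}
  {α, ε}  = complement {β, γ, δ}
  {β, δ, ε}  = {β} ∪ {δ, ε}
  {α, β, γ, ε}  = {α, β, γ} ∪ {α, γ, ε}
  {α, β, δ, ε}  = {α, δ, ε} ∪ {β}
  {β, γ, δ, ε}  = {β, γ, δ} ∪ {δ, ε}
Round 3 (7 new):
  {α}  = complement {β, γ, δ, ε}
  {γ}  = complement {α, β, δ, ε}
  {δ}  = complement {α, β, γ, ε}
  {α, γ}  = complement {β, δ, ε}
  {β, ε}  = {β} ∪ {ε}
  {α, β, ε}  = {α, ε} ∪ {β}
  {β, γ, ε}  = {β, γ} ∪ {ε}
Round 4: 7 new —
  {α, β}  = {β} ∪ {α}
  {α, δ}  = complement {β, γ, ε}
  {γ, δ}  = complement {α, β, ε}
  {γ, ε}  = {ε} ∪ {γ}
  {α, β, δ}  = {β, δ} ∪ {α}
  {α, γ, δ}  = complement {β, ε}
  {γ, δ, ε}  = {δ, ε} ∪ {γ}
Round 5 adds nothing — fixpoint reached.

|σ(𝒢)| = 32.  σ(𝒢) = { {}, {α}, {β}, {γ}, {δ}, {ε}, {α, β}, {α, γ}, {α, δ}, {α, ε}, {β, γ}, {β, δ}, {β, ε}, {γ, δ}, {γ, ε}, {δ, ε}, {α, β, γ}, {α, β, δ}, {α, β, ε}, {α, γ, δ}, {α, γ, ε}, {α, δ, ε}, {β, γ, δ}, {β, γ, ε}, {β, δ, ε}, {γ, δ, ε}, {α, β, γ, δ}, {α, β, γ, ε}, {α, β, δ, ε}, {α, γ, δ, ε}, {β, γ, δ, ε}, Ω }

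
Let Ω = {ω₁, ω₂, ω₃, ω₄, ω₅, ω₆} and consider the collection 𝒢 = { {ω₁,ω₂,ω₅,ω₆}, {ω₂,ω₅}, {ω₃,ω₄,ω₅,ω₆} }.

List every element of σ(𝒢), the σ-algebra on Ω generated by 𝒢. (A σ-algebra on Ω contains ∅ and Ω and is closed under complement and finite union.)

σ(𝒢) = { {}, {ω₁}, {ω₂}, {ω₅}, {ω₆}, {ω₁,ω₂}, {ω₁,ω₅}, {ω₁,ω₆}, {ω₂,ω₅}, {ω₂,ω₆}, {ω₃,ω₄}, {ω₅,ω₆}, {ω₁,ω₂,ω₅}, {ω₁,ω₂,ω₆}, {ω₁,ω₃,ω₄}, {ω₁,ω₅,ω₆}, {ω₂,ω₃,ω₄}, {ω₂,ω₅,ω₆}, {ω₃,ω₄,ω₅}, {ω₃,ω₄,ω₆}, {ω₁,ω₂,ω₃,ω₄}, {ω₁,ω₂,ω₅,ω₆}, {ω₁,ω₃,ω₄,ω₅}, {ω₁,ω₃,ω₄,ω₆}, {ω₂,ω₃,ω₄,ω₅}, {ω₂,ω₃,ω₄,ω₆}, {ω₃,ω₄,ω₅,ω₆}, {ω₁,ω₂,ω₃,ω₄,ω₅}, {ω₁,ω₂,ω₃,ω₄,ω₆}, {ω₁,ω₃,ω₄,ω₅,ω₆}, {ω₂,ω₃,ω₄,ω₅,ω₆}, Ω }

Working:
Seed the family with 𝒢 together with ∅ and Ω: { {}, {ω₂,ω₅}, {ω₁,ω₂,ω₅,ω₆}, {ω₃,ω₄,ω₅,ω₆}, Ω }.
Round 1 adds 4:
  {ω₁,ω₂}  = Ω∖{ω₃,ω₄,ω₅,ω₆}
  {ω₃,ω₄}  = Ω∖{ω₁,ω₂,ω₅,ω₆}
  {ω₁,ω₃,ω₄,ω₆}  = Ω∖{ω₂,ω₅}
  {ω₂,ω₃,ω₄,ω₅,ω₆}  = {ω₂,ω₅} ∪ {ω₃,ω₄,ω₅,ω₆}
  (now 9)
Round 2 (6 new):
  {ω₁}  = Ω∖{ω₂,ω₃,ω₄,ω₅,ω₆}
  {ω₁,ω₂,ω₅}  = {ω₂,ω₅} ∪ {ω₁,ω₂}
  {ω₁,ω₂,ω₃,ω₄}  = {ω₃,ω₄} ∪ {ω₁,ω₂}
  {ω₂,ω₃,ω₄,ω₅}  = {ω₂,ω₅} ∪ {ω₃,ω₄}
  {ω₁,ω₂,ω₃,ω₄,ω₆}  = {ω₁,ω₂} ∪ {ω₁,ω₃,ω₄,ω₆}
  {ω₁,ω₃,ω₄,ω₅,ω₆}  = {ω₃,ω₄,ω₅,ω₆} ∪ {ω₁,ω₃,ω₄,ω₆}
  (now 15)
Round 3: 7 new —
  {ω₂}  = Ω∖{ω₁,ω₃,ω₄,ω₅,ω₆}
  {ω₅}  = Ω∖{ω₁,ω₂,ω₃,ω₄,ω₆}
  {ω₁,ω₆}  = Ω∖{ω₂,ω₃,ω₄,ω₅}
  {ω₅,ω₆}  = Ω∖{ω₁,ω₂,ω₃,ω₄}
  {ω₁,ω₃,ω₄}  = {ω₃,ω₄} ∪ {ω₁}
  {ω₃,ω₄,ω₆}  = Ω∖{ω₁,ω₂,ω₅}
  {ω₁,ω₂,ω₃,ω₄,ω₅}  = {ω₂,ω₅} ∪ {ω₁,ω₂,ω₃,ω₄}
  (now 22)
Round 4. New:
  {ω₆}  = Ω∖{ω₁,ω₂,ω₃,ω₄,ω₅}
  {ω₁,ω₅}  = {ω₅} ∪ {ω₁}
  {ω₁,ω₂,ω₆}  = {ω₁,ω₆} ∪ {ω₂}
  {ω₁,ω₅,ω₆}  = {ω₅,ω₆} ∪ {ω₁,ω₆}
  {ω₂,ω₃,ω₄}  = {ω₃,ω₄} ∪ {ω₂}
  {ω₂,ω₅,ω₆}  = Ω∖{ω₁,ω₃,ω₄}
  {ω₃,ω₄,ω₅}  = {ω₃,ω₄} ∪ {ω₅}
  {ω₁,ω₃,ω₄,ω₅}  = {ω₁,ω₃,ω₄} ∪ {ω₅}
  {ω₂,ω₃,ω₄,ω₆}  = {ω₂} ∪ {ω₃,ω₄,ω₆}
  (now 31)
Round 5: +1 →
  {ω₂,ω₆}  = Ω∖{ω₁,ω₃,ω₄,ω₅}
  (now 32)
After Round 6 the family is unchanged; done.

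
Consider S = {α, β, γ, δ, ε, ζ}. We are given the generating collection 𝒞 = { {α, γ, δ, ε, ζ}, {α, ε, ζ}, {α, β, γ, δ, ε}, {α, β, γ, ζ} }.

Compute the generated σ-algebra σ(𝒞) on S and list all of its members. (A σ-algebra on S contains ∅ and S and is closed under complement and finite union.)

Seed the family with 𝒞 together with ∅ and S: { {}, {α, ε, ζ}, {α, β, γ, ζ}, {α, β, γ, δ, ε}, {α, γ, δ, ε, ζ}, S }.
Step 1: +5 →
  {β}  = complement {α, γ, δ, ε, ζ}
  {ζ}  = complement {α, β, γ, δ, ε}
  {δ, ε}  = complement {α, β, γ, ζ}
  {β, γ, δ}  = complement {α, ε, ζ}
  {α, β, γ, ε, ζ}  = {α, ε, ζ} ∪ {α, β, γ, ζ}
  |family| = 11
Step 2. New:
  {δ}  = complement {α, β, γ, ε, ζ}
  {β, ζ}  = {β} ∪ {ζ}
  {β, δ, ε}  = {β} ∪ {δ, ε}
  {δ, ε, ζ}  = {ζ} ∪ {δ, ε}
  {α, β, ε, ζ}  = {β} ∪ {α, ε, ζ}
  {α, δ, ε, ζ}  = {δ, ε} ∪ {α, ε, ζ}
  {β, γ, δ, ε}  = {β, γ, δ} ∪ {δ, ε}
  {β, γ, δ, ζ}  = {β, γ, δ} ∪ {ζ}
  {α, β, γ, δ, ζ}  = {β, γ, δ} ∪ {α, β, γ, ζ}
  |family| = 20
Step 3: 14 new —
  {ε}  = complement {α, β, γ, δ, ζ}
  {α, ε}  = complement {β, γ, δ, ζ}
  {α, ζ}  = complement {β, γ, δ, ε}
  {β, γ}  = complement {α, δ, ε, ζ}
  {β, δ}  = {β} ∪ {δ}
  {γ, δ}  = complement {α, β, ε, ζ}
  {δ, ζ}  = {ζ} ∪ {δ}
  {α, β, γ}  = complement {δ, ε, ζ}
  {α, γ, ζ}  = complement {β, δ, ε}
  {β, δ, ζ}  = {β, ζ} ∪ {δ}
  {α, γ, δ, ε}  = complement {β, ζ}
  {β, δ, ε, ζ}  = {β} ∪ {δ, ε, ζ}
  {α, β, δ, ε, ζ}  = {α, δ, ε, ζ} ∪ {β}
  {β, γ, δ, ε, ζ}  = {δ, ε} ∪ {β, γ, δ, ζ}
  |family| = 34
Step 4 adds 22:
  {α}  = complement {β, γ, δ, ε, ζ}
  {γ}  = complement {α, β, δ, ε, ζ}
  {α, γ}  = complement {β, δ, ε, ζ}
  {β, ε}  = {β} ∪ {ε}
  {ε, ζ}  = {ζ} ∪ {ε}
  {α, β, ε}  = {β} ∪ {α, ε}
  {α, β, ζ}  = {α, ζ} ∪ {β}
  {α, γ, ε}  = complement {β, δ, ζ}
  {α, δ, ε}  = {δ, ε} ∪ {α, ε}
  {α, δ, ζ}  = {α, ζ} ∪ {δ}
  {β, γ, ε}  = {ε} ∪ {β, γ}
  {β, γ, ζ}  = {β, ζ} ∪ {β, γ}
  {β, ε, ζ}  = {β, ζ} ∪ {ε}
  {γ, δ, ε}  = {γ, δ} ∪ {ε}
  {γ, δ, ζ}  = {γ, δ} ∪ {ζ}
  {α, β, γ, δ}  = {γ, δ} ∪ {α, β, γ}
  {α, β, γ, ε}  = complement {δ, ζ}
  {α, β, δ, ε}  = {α, ε} ∪ {β, δ}
  {α, β, δ, ζ}  = {β, δ, ζ} ∪ {α, ζ}
  {α, γ, δ, ζ}  = {γ, δ} ∪ {α, γ, ζ}
  {α, γ, ε, ζ}  = complement {β, δ}
  {γ, δ, ε, ζ}  = {γ, δ} ∪ {δ, ε, ζ}
  |family| = 56
Step 5: +8 →
  {α, β}  = complement {γ, δ, ε, ζ}
  {α, δ}  = {δ} ∪ {α}
  {γ, ε}  = complement {α, β, δ, ζ}
  {γ, ζ}  = complement {α, β, δ, ε}
  {α, β, δ}  = {β, δ} ∪ {α}
  {α, γ, δ}  = complement {β, ε, ζ}
  {γ, ε, ζ}  = {ε, ζ} ∪ {γ}
  {β, γ, ε, ζ}  = {β, ε} ∪ {β, γ, ζ}
  |family| = 64
Step 6 adds nothing — fixpoint reached.

σ(𝒞) = { {}, {α}, {β}, {γ}, {δ}, {ε}, {ζ}, {α, β}, {α, γ}, {α, δ}, {α, ε}, {α, ζ}, {β, γ}, {β, δ}, {β, ε}, {β, ζ}, {γ, δ}, {γ, ε}, {γ, ζ}, {δ, ε}, {δ, ζ}, {ε, ζ}, {α, β, γ}, {α, β, δ}, {α, β, ε}, {α, β, ζ}, {α, γ, δ}, {α, γ, ε}, {α, γ, ζ}, {α, δ, ε}, {α, δ, ζ}, {α, ε, ζ}, {β, γ, δ}, {β, γ, ε}, {β, γ, ζ}, {β, δ, ε}, {β, δ, ζ}, {β, ε, ζ}, {γ, δ, ε}, {γ, δ, ζ}, {γ, ε, ζ}, {δ, ε, ζ}, {α, β, γ, δ}, {α, β, γ, ε}, {α, β, γ, ζ}, {α, β, δ, ε}, {α, β, δ, ζ}, {α, β, ε, ζ}, {α, γ, δ, ε}, {α, γ, δ, ζ}, {α, γ, ε, ζ}, {α, δ, ε, ζ}, {β, γ, δ, ε}, {β, γ, δ, ζ}, {β, γ, ε, ζ}, {β, δ, ε, ζ}, {γ, δ, ε, ζ}, {α, β, γ, δ, ε}, {α, β, γ, δ, ζ}, {α, β, γ, ε, ζ}, {α, β, δ, ε, ζ}, {α, γ, δ, ε, ζ}, {β, γ, δ, ε, ζ}, S }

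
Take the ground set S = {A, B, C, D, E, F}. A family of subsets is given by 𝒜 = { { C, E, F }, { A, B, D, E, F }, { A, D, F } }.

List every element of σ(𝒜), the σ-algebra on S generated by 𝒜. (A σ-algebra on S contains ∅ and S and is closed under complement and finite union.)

σ(𝒜) (32 sets): { ∅, { B }, { C }, { E }, { F }, { A, D }, { B, C }, { B, E }, { B, F }, { C, E }, { C, F }, { E, F }, { A, B, D }, { A, C, D }, { A, D, E }, { A, D, F }, { B, C, E }, { B, C, F }, { B, E, F }, { C, E, F }, { A, B, C, D }, { A, B, D, E }, { A, B, D, F }, { A, C, D, E }, { A, C, D, F }, { A, D, E, F }, { B, C, E, F }, { A, B, C, D, E }, { A, B, C, D, F }, { A, B, D, E, F }, { A, C, D, E, F }, S }

Derivation:
Seed the family with 𝒜 together with ∅ and S: { ∅, { A, D, F }, { C, E, F }, { A, B, D, E, F }, S }.
Pass 1: +4 →
  { C }  = ᶜ of { A, B, D, E, F }
  { A, B, D }  = ᶜ of { C, E, F }
  { B, C, E }  = ᶜ of { A, D, F }
  { A, C, D, E, F }  = { C, E, F } ∪ { A, D, F }
Pass 2 (6 new):
  { B }  = ᶜ of { A, C, D, E, F }
  { A, B, C, D }  = { A, B, D } ∪ { C }
  { A, B, D, F }  = { A, D, F } ∪ { A, B, D }
  { A, C, D, F }  = { A, D, F } ∪ { C }
  { B, C, E, F }  = { B, C, E } ∪ { C, E, F }
  { A, B, C, D, E }  = { A, B, D } ∪ { B, C, E }
Pass 3: +7 →
  { F }  = ᶜ of { A, B, C, D, E }
  { A, D }  = ᶜ of { B, C, E, F }
  { B, C }  = { C } ∪ { B }
  { B, E }  = ᶜ of { A, C, D, F }
  { C, E }  = ᶜ of { A, B, D, F }
  { E, F }  = ᶜ of { A, B, C, D }
  { A, B, C, D, F }  = { C } ∪ { A, B, D, F }
Pass 4: +9 →
  { E }  = ᶜ of { A, B, C, D, F }
  { B, F }  = { B } ∪ { F }
  { C, F }  = { F } ∪ { C }
  { A, C, D }  = { A, D } ∪ { C }
  { B, C, F }  = { F } ∪ { B, C }
  { B, E, F }  = { B, E } ∪ { E, F }
  { A, B, D, E }  = { B, E } ∪ { A, D }
  { A, C, D, E }  = { A, D } ∪ { C, E }
  { A, D, E, F }  = ᶜ of { B, C }
Pass 5. New:
  { A, D, E }  = ᶜ of { B, C, F }
Pass 6: already closed under ᶜ and ∪.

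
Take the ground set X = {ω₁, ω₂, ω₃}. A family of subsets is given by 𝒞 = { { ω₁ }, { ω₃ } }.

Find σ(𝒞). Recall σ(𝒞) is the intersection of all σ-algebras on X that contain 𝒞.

|σ(𝒞)| = 8.  σ(𝒞) = { ∅, { ω₁ }, { ω₂ }, { ω₃ }, { ω₁, ω₂ }, { ω₁, ω₃ }, { ω₂, ω₃ }, X }

Check:
Take S₀ = 𝒞 ∪ {∅, X} = { ∅, { ω₁ }, { ω₃ }, X }.
Pass 1: 3 new —
  { ω₁, ω₂ }  = X∖{ ω₃ }
  { ω₁, ω₃ }  = { ω₃ } ∪ { ω₁ }
  { ω₂, ω₃ }  = X∖{ ω₁ }
  — 7 sets.
Pass 2: 1 new —
  { ω₂ }  = X∖{ ω₁, ω₃ }
  — 8 sets.
Pass 3: no new sets; the family is a σ-algebra.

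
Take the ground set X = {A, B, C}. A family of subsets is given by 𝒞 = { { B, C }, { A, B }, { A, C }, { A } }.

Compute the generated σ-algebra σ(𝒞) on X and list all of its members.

Begin from { {}, { A }, { A, B }, { A, C }, { B, C }, X } (that is, 𝒞 plus ∅ and X).
Iteration 1: +2 →
  { B }  = { A, C }ᶜ
  { C }  = { A, B }ᶜ
  [8 total]
After Iteration 2 the family is unchanged; done.

Therefore σ(𝒞) = { {}, { A }, { B }, { C }, { A, B }, { A, C }, { B, C }, X } (|σ(𝒞)| = 8).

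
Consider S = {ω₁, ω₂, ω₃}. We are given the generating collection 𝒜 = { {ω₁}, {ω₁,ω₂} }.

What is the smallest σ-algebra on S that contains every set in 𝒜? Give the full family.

|σ(𝒜)| = 8.  σ(𝒜) = { {}, {ω₁}, {ω₂}, {ω₃}, {ω₁,ω₂}, {ω₁,ω₃}, {ω₂,ω₃}, S }

Trace:
Seed the family with 𝒜 together with ∅ and S: { {}, {ω₁}, {ω₁,ω₂}, S }.
Round 1. New:
  {ω₃}  = S∖{ω₁,ω₂}
  {ω₂,ω₃}  = S∖{ω₁}
  — 6 sets.
Round 2: +1 →
  {ω₁,ω₃}  = {ω₃} ∪ {ω₁}
  — 7 sets.
Round 3 (1 new):
  {ω₂}  = S∖{ω₁,ω₃}
  — 8 sets.
Round 4: stable.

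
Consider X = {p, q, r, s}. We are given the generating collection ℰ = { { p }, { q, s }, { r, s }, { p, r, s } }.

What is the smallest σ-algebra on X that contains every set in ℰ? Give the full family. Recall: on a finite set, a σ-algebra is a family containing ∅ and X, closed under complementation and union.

σ(ℰ) (16 sets): { ∅, { p }, { q }, { r }, { s }, { p, q }, { p, r }, { p, s }, { q, r }, { q, s }, { r, s }, { p, q, r }, { p, q, s }, { p, r, s }, { q, r, s }, X }

Derivation:
Begin from { ∅, { p }, { q, s }, { r, s }, { p, r, s }, X } (that is, ℰ plus ∅ and X).
Step 1 (5 new):
  { q }  = complement { p, r, s }
  { p, q }  = complement { r, s }
  { p, r }  = complement { q, s }
  { p, q, s }  = { q, s } ∪ { p }
  { q, r, s }  = complement { p }
  [11 total]
Step 2: +2 →
  { r }  = complement { p, q, s }
  { p, q, r }  = { p, q } ∪ { p, r }
  [13 total]
Step 3: +2 →
  { s }  = complement { p, q, r }
  { q, r }  = { r } ∪ { q }
  [15 total]
Step 4. New:
  { p, s }  = complement { q, r }
  [16 total]
Step 5: no new sets; the family is a σ-algebra.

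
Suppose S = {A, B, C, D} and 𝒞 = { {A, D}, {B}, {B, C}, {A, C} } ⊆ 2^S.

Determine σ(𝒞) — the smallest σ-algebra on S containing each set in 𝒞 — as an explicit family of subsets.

|σ(𝒞)| = 16.  σ(𝒞) = { {}, {A}, {B}, {C}, {D}, {A, B}, {A, C}, {A, D}, {B, C}, {B, D}, {C, D}, {A, B, C}, {A, B, D}, {A, C, D}, {B, C, D}, S }

Working:
Begin from { {}, {B}, {A, C}, {A, D}, {B, C}, S } (that is, 𝒞 plus ∅ and S).
Step 1: 4 new —
  {B, D}  = complement {A, C}
  {A, B, C}  = {B, C} ∪ {A, C}
  {A, B, D}  = {A, D} ∪ {B}
  {A, C, D}  = complement {B}
Step 2 (3 new):
  {C}  = complement {A, B, D}
  {D}  = complement {A, B, C}
  {B, C, D}  = {B, C} ∪ {B, D}
Step 3 (2 new):
  {A}  = complement {B, C, D}
  {C, D}  = {C} ∪ {D}
Step 4 adds 1:
  {A, B}  = complement {C, D}
Step 5: closed — nothing new.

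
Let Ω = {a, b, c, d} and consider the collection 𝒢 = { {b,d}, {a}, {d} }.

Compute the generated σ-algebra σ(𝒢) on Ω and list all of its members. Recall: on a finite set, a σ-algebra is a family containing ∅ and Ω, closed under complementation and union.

σ(𝒢) = { {}, {a}, {b}, {c}, {d}, {a,b}, {a,c}, {a,d}, {b,c}, {b,d}, {c,d}, {a,b,c}, {a,b,d}, {a,c,d}, {b,c,d}, Ω }

Derivation:
Begin from { {}, {a}, {d}, {b,d}, Ω } (that is, 𝒢 plus ∅ and Ω).
Round 1 adds 5:
  {a,c}  = ᶜ of {b,d}
  {a,d}  = {d} ∪ {a}
  {a,b,c}  = ᶜ of {d}
  {a,b,d}  = {b,d} ∪ {a}
  {b,c,d}  = ᶜ of {a}
  (now 10)
Round 2 adds 3:
  {c}  = ᶜ of {a,b,d}
  {b,c}  = ᶜ of {a,d}
  {a,c,d}  = {a,d} ∪ {a,c}
  (now 13)
Round 3: +2 →
  {b}  = ᶜ of {a,c,d}
  {c,d}  = {c} ∪ {d}
  (now 15)
Round 4 adds 1:
  {a,b}  = ᶜ of {c,d}
  (now 16)
Round 5: no new sets; the family is a σ-algebra.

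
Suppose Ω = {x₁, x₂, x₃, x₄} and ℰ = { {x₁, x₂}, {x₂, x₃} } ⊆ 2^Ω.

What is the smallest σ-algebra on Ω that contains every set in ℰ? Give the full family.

|σ(ℰ)| = 16.  σ(ℰ) = { {}, {x₁}, {x₂}, {x₃}, {x₄}, {x₁, x₂}, {x₁, x₃}, {x₁, x₄}, {x₂, x₃}, {x₂, x₄}, {x₃, x₄}, {x₁, x₂, x₃}, {x₁, x₂, x₄}, {x₁, x₃, x₄}, {x₂, x₃, x₄}, Ω }

Check:
Begin from { {}, {x₁, x₂}, {x₂, x₃}, Ω } (that is, ℰ plus ∅ and Ω).
Step 1 adds 3:
  {x₁, x₄}  = {x₂, x₃}ᶜ
  {x₃, x₄}  = {x₁, x₂}ᶜ
  {x₁, x₂, x₃}  = {x₁, x₂} ∪ {x₂, x₃}
  [7 total]
Step 2 adds 4:
  {x₄}  = {x₁, x₂, x₃}ᶜ
  {x₁, x₂, x₄}  = {x₁, x₄} ∪ {x₁, x₂}
  {x₁, x₃, x₄}  = {x₃, x₄} ∪ {x₁, x₄}
  {x₂, x₃, x₄}  = {x₃, x₄} ∪ {x₂, x₃}
  [11 total]
Step 3 adds 3:
  {x₁}  = {x₂, x₃, x₄}ᶜ
  {x₂}  = {x₁, x₃, x₄}ᶜ
  {x₃}  = {x₁, x₂, x₄}ᶜ
  [14 total]
Step 4: +2 →
  {x₁, x₃}  = {x₃} ∪ {x₁}
  {x₂, x₄}  = {x₄} ∪ {x₂}
  [16 total]
After Step 5 the family is unchanged; done.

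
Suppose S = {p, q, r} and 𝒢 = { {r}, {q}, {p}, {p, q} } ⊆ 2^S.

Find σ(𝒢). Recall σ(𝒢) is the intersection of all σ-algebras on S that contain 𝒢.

Answer: σ(𝒢) = { {}, {p}, {q}, {r}, {p, q}, {p, r}, {q, r}, S }

Trace:
Seed the family with 𝒢 together with ∅ and S: { {}, {p}, {q}, {r}, {p, q}, S }.
Pass 1 (2 new):
  {p, r}  = S∖{q}
  {q, r}  = S∖{p}
  [8 total]
Pass 2: stable.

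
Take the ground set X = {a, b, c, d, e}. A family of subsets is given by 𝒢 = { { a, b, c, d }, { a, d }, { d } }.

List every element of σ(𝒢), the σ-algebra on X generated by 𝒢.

Take S₀ = 𝒢 ∪ {∅, X} = { ∅, { d }, { a, d }, { a, b, c, d }, X }.
Pass 1 adds 3:
  { e }  = { a, b, c, d }ᶜ
  { b, c, e }  = { a, d }ᶜ
  { a, b, c, e }  = { d }ᶜ
  — 8 sets.
Pass 2: +3 →
  { d, e }  = { d } ∪ { e }
  { a, d, e }  = { a, d } ∪ { e }
  { b, c, d, e }  = { d } ∪ { b, c, e }
  — 11 sets.
Pass 3: +3 →
  { a }  = { b, c, d, e }ᶜ
  { b, c }  = { a, d, e }ᶜ
  { a, b, c }  = { d, e }ᶜ
  — 14 sets.
Pass 4: 2 new —
  { a, e }  = { e } ∪ { a }
  { b, c, d }  = { b, c } ∪ { d }
  — 16 sets.
Pass 5 adds nothing — fixpoint reached.

σ(𝒢) = { ∅, { a }, { d }, { e }, { a, d }, { a, e }, { b, c }, { d, e }, { a, b, c }, { a, d, e }, { b, c, d }, { b, c, e }, { a, b, c, d }, { a, b, c, e }, { b, c, d, e }, X }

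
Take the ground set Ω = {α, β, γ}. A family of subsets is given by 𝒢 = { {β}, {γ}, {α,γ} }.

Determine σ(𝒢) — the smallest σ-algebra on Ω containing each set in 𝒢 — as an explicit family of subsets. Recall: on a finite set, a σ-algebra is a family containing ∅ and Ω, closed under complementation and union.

Initial family (5 sets): { {}, {β}, {γ}, {α,γ}, Ω }.
Pass 1 (2 new):
  {α,β}  = ᶜ of {γ}
  {β,γ}  = {γ} ∪ {β}
  [7 total]
Pass 2. New:
  {α}  = ᶜ of {β,γ}
  [8 total]
Pass 3: closed — nothing new.

Therefore σ(𝒢) = { {}, {α}, {β}, {γ}, {α,β}, {α,γ}, {β,γ}, Ω } (|σ(𝒢)| = 8).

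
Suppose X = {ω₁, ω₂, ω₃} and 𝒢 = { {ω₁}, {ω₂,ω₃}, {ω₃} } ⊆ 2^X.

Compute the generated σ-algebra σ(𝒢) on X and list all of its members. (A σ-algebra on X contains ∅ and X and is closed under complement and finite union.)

Answer: σ(𝒢) = { ∅, {ω₁}, {ω₂}, {ω₃}, {ω₁,ω₂}, {ω₁,ω₃}, {ω₂,ω₃}, X }

Working:
Seed the family with 𝒢 together with ∅ and X: { ∅, {ω₁}, {ω₃}, {ω₂,ω₃}, X }.
Round 1 adds 2:
  {ω₁,ω₂}  = ᶜ of {ω₃}
  {ω₁,ω₃}  = {ω₃} ∪ {ω₁}
  [7 total]
Round 2. New:
  {ω₂}  = ᶜ of {ω₁,ω₃}
  [8 total]
Round 3: no new sets; the family is a σ-algebra.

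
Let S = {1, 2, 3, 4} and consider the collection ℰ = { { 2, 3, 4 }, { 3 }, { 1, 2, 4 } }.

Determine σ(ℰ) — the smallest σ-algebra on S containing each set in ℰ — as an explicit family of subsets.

Seed the family with ℰ together with ∅ and S: { ∅, { 3 }, { 1, 2, 4 }, { 2, 3, 4 }, S }.
Iteration 1 adds 1:
  { 1 }  = ᶜ of { 2, 3, 4 }
  (now 6)
Iteration 2 (1 new):
  { 1, 3 }  = { 3 } ∪ { 1 }
  (now 7)
Iteration 3: 1 new —
  { 2, 4 }  = ᶜ of { 1, 3 }
  (now 8)
Iteration 4: no new sets; the family is a σ-algebra.

σ(ℰ) = { ∅, { 1 }, { 3 }, { 1, 3 }, { 2, 4 }, { 1, 2, 4 }, { 2, 3, 4 }, S }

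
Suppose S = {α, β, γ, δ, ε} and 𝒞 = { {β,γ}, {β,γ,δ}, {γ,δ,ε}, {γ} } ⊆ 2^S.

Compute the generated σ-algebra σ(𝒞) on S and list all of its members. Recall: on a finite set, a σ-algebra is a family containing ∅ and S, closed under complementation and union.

|σ(𝒞)| = 32.  σ(𝒞) = { {}, {α}, {β}, {γ}, {δ}, {ε}, {α,β}, {α,γ}, {α,δ}, {α,ε}, {β,γ}, {β,δ}, {β,ε}, {γ,δ}, {γ,ε}, {δ,ε}, {α,β,γ}, {α,β,δ}, {α,β,ε}, {α,γ,δ}, {α,γ,ε}, {α,δ,ε}, {β,γ,δ}, {β,γ,ε}, {β,δ,ε}, {γ,δ,ε}, {α,β,γ,δ}, {α,β,γ,ε}, {α,β,δ,ε}, {α,γ,δ,ε}, {β,γ,δ,ε}, S }

Working:
Initial family (6 sets): { {}, {γ}, {β,γ}, {β,γ,δ}, {γ,δ,ε}, S }.
Iteration 1: 5 new —
  {α,β}  = {γ,δ,ε}ᶜ
  {α,ε}  = {β,γ,δ}ᶜ
  {α,δ,ε}  = {β,γ}ᶜ
  {α,β,δ,ε}  = {γ}ᶜ
  {β,γ,δ,ε}  = {γ,δ,ε} ∪ {β,γ}
  (now 11)
Iteration 2: +7 →
  {α}  = {β,γ,δ,ε}ᶜ
  {α,β,γ}  = {α,β} ∪ {γ}
  {α,β,ε}  = {α,β} ∪ {α,ε}
  {α,γ,ε}  = {γ} ∪ {α,ε}
  {α,β,γ,δ}  = {β,γ,δ} ∪ {α,β}
  {α,β,γ,ε}  = {β,γ} ∪ {α,ε}
  {α,γ,δ,ε}  = {α,δ,ε} ∪ {γ,δ,ε}
  (now 18)
Iteration 3 adds 7:
  {β}  = {α,γ,δ,ε}ᶜ
  {δ}  = {α,β,γ,ε}ᶜ
  {ε}  = {α,β,γ,δ}ᶜ
  {α,γ}  = {γ} ∪ {α}
  {β,δ}  = {α,γ,ε}ᶜ
  {γ,δ}  = {α,β,ε}ᶜ
  {δ,ε}  = {α,β,γ}ᶜ
  (now 25)
Iteration 4: 7 new —
  {α,δ}  = {δ} ∪ {α}
  {β,ε}  = {β} ∪ {ε}
  {γ,ε}  = {ε} ∪ {γ}
  {α,β,δ}  = {α,β} ∪ {δ}
  {α,γ,δ}  = {γ,δ} ∪ {α,γ}
  {β,γ,ε}  = {ε} ∪ {β,γ}
  {β,δ,ε}  = {α,γ}ᶜ
  (now 32)
Iteration 5: closed — nothing new.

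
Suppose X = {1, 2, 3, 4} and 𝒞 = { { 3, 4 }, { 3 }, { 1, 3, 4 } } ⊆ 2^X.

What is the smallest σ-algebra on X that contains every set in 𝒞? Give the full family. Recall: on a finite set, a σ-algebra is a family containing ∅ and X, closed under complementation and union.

|σ(𝒞)| = 16.  σ(𝒞) = { ∅, { 1 }, { 2 }, { 3 }, { 4 }, { 1, 2 }, { 1, 3 }, { 1, 4 }, { 2, 3 }, { 2, 4 }, { 3, 4 }, { 1, 2, 3 }, { 1, 2, 4 }, { 1, 3, 4 }, { 2, 3, 4 }, X }

Check:
Begin from { ∅, { 3 }, { 3, 4 }, { 1, 3, 4 }, X } (that is, 𝒞 plus ∅ and X).
Round 1 adds 3:
  { 2 }  = X∖{ 1, 3, 4 }
  { 1, 2 }  = X∖{ 3, 4 }
  { 1, 2, 4 }  = X∖{ 3 }
  (now 8)
Round 2 adds 3:
  { 2, 3 }  = { 3 } ∪ { 2 }
  { 1, 2, 3 }  = { 3 } ∪ { 1, 2 }
  { 2, 3, 4 }  = { 2 } ∪ { 3, 4 }
  (now 11)
Round 3: 3 new —
  { 1 }  = X∖{ 2, 3, 4 }
  { 4 }  = X∖{ 1, 2, 3 }
  { 1, 4 }  = X∖{ 2, 3 }
  (now 14)
Round 4 (2 new):
  { 1, 3 }  = { 3 } ∪ { 1 }
  { 2, 4 }  = { 4 } ∪ { 2 }
  (now 16)
Round 5: no new sets; the family is a σ-algebra.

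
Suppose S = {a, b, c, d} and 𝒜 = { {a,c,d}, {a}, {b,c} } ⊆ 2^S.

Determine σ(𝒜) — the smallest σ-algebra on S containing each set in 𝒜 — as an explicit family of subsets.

Answer: σ(𝒜) = { {}, {a}, {b}, {c}, {d}, {a,b}, {a,c}, {a,d}, {b,c}, {b,d}, {c,d}, {a,b,c}, {a,b,d}, {a,c,d}, {b,c,d}, S }

Working:
Seed the family with 𝒜 together with ∅ and S: { {}, {a}, {b,c}, {a,c,d}, S }.
Pass 1 (4 new):
  {b}  = complement {a,c,d}
  {a,d}  = complement {b,c}
  {a,b,c}  = {b,c} ∪ {a}
  {b,c,d}  = complement {a}
  [9 total]
Pass 2 adds 3:
  {d}  = complement {a,b,c}
  {a,b}  = {b} ∪ {a}
  {a,b,d}  = {b} ∪ {a,d}
  [12 total]
Pass 3: +3 →
  {c}  = complement {a,b,d}
  {b,d}  = {d} ∪ {b}
  {c,d}  = complement {a,b}
  [15 total]
Pass 4. New:
  {a,c}  = complement {b,d}
  [16 total]
Pass 5: already closed under ᶜ and ∪.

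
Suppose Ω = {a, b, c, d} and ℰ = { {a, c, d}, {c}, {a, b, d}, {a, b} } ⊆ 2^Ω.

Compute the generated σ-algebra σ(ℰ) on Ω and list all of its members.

Seed the family with ℰ together with ∅ and Ω: { ∅, {c}, {a, b}, {a, b, d}, {a, c, d}, Ω }.
Round 1. New:
  {b}  = ᶜ of {a, c, d}
  {c, d}  = ᶜ of {a, b}
  {a, b, c}  = {c} ∪ {a, b}
  |family| = 9
Round 2: +3 →
  {d}  = ᶜ of {a, b, c}
  {b, c}  = {b} ∪ {c}
  {b, c, d}  = {c, d} ∪ {b}
  |family| = 12
Round 3 adds 3:
  {a}  = ᶜ of {b, c, d}
  {a, d}  = ᶜ of {b, c}
  {b, d}  = {d} ∪ {b}
  |family| = 15
Round 4 adds 1:
  {a, c}  = ᶜ of {b, d}
  |family| = 16
Round 5: no new sets; the family is a σ-algebra.

Therefore σ(ℰ) = { ∅, {a}, {b}, {c}, {d}, {a, b}, {a, c}, {a, d}, {b, c}, {b, d}, {c, d}, {a, b, c}, {a, b, d}, {a, c, d}, {b, c, d}, Ω } (|σ(ℰ)| = 16).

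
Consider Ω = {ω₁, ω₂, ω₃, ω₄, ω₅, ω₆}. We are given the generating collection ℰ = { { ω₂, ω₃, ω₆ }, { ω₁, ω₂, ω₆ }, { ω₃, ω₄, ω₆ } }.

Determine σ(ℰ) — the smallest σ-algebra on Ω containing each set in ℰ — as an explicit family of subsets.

|σ(ℰ)| = 64.  σ(ℰ) = { {  }, { ω₁ }, { ω₂ }, { ω₃ }, { ω₄ }, { ω₅ }, { ω₆ }, { ω₁, ω₂ }, { ω₁, ω₃ }, { ω₁, ω₄ }, { ω₁, ω₅ }, { ω₁, ω₆ }, { ω₂, ω₃ }, { ω₂, ω₄ }, { ω₂, ω₅ }, { ω₂, ω₆ }, { ω₃, ω₄ }, { ω₃, ω₅ }, { ω₃, ω₆ }, { ω₄, ω₅ }, { ω₄, ω₆ }, { ω₅, ω₆ }, { ω₁, ω₂, ω₃ }, { ω₁, ω₂, ω₄ }, { ω₁, ω₂, ω₅ }, { ω₁, ω₂, ω₆ }, { ω₁, ω₃, ω₄ }, { ω₁, ω₃, ω₅ }, { ω₁, ω₃, ω₆ }, { ω₁, ω₄, ω₅ }, { ω₁, ω₄, ω₆ }, { ω₁, ω₅, ω₆ }, { ω₂, ω₃, ω₄ }, { ω₂, ω₃, ω₅ }, { ω₂, ω₃, ω₆ }, { ω₂, ω₄, ω₅ }, { ω₂, ω₄, ω₆ }, { ω₂, ω₅, ω₆ }, { ω₃, ω₄, ω₅ }, { ω₃, ω₄, ω₆ }, { ω₃, ω₅, ω₆ }, { ω₄, ω₅, ω₆ }, { ω₁, ω₂, ω₃, ω₄ }, { ω₁, ω₂, ω₃, ω₅ }, { ω₁, ω₂, ω₃, ω₆ }, { ω₁, ω₂, ω₄, ω₅ }, { ω₁, ω₂, ω₄, ω₆ }, { ω₁, ω₂, ω₅, ω₆ }, { ω₁, ω₃, ω₄, ω₅ }, { ω₁, ω₃, ω₄, ω₆ }, { ω₁, ω₃, ω₅, ω₆ }, { ω₁, ω₄, ω₅, ω₆ }, { ω₂, ω₃, ω₄, ω₅ }, { ω₂, ω₃, ω₄, ω₆ }, { ω₂, ω₃, ω₅, ω₆ }, { ω₂, ω₄, ω₅, ω₆ }, { ω₃, ω₄, ω₅, ω₆ }, { ω₁, ω₂, ω₃, ω₄, ω₅ }, { ω₁, ω₂, ω₃, ω₄, ω₆ }, { ω₁, ω₂, ω₃, ω₅, ω₆ }, { ω₁, ω₂, ω₄, ω₅, ω₆ }, { ω₁, ω₃, ω₄, ω₅, ω₆ }, { ω₂, ω₃, ω₄, ω₅, ω₆ }, Ω }

Working:
Seed the family with ℰ together with ∅ and Ω: { {  }, { ω₁, ω₂, ω₆ }, { ω₂, ω₃, ω₆ }, { ω₃, ω₄, ω₆ }, Ω }.
Round 1: 6 new —
  { ω₁, ω₂, ω₅ }  = { ω₃, ω₄, ω₆ }ᶜ
  { ω₁, ω₄, ω₅ }  = { ω₂, ω₃, ω₆ }ᶜ
  { ω₃, ω₄, ω₅ }  = { ω₁, ω₂, ω₆ }ᶜ
  { ω₁, ω₂, ω₃, ω₆ }  = { ω₂, ω₃, ω₆ } ∪ { ω₁, ω₂, ω₆ }
  { ω₂, ω₃, ω₄, ω₆ }  = { ω₂, ω₃, ω₆ } ∪ { ω₃, ω₄, ω₆ }
  { ω₁, ω₂, ω₃, ω₄, ω₆ }  = { ω₃, ω₄, ω₆ } ∪ { ω₁, ω₂, ω₆ }
  (now 11)
Round 2 (12 new):
  { ω₅ }  = { ω₁, ω₂, ω₃, ω₄, ω₆ }ᶜ
  { ω₁, ω₅ }  = { ω₂, ω₃, ω₄, ω₆ }ᶜ
  { ω₄, ω₅ }  = { ω₁, ω₂, ω₃, ω₆ }ᶜ
  { ω₁, ω₂, ω₄, ω₅ }  = { ω₁, ω₄, ω₅ } ∪ { ω₁, ω₂, ω₅ }
  { ω₁, ω₂, ω₅, ω₆ }  = { ω₁, ω₂, ω₅ } ∪ { ω₁, ω₂, ω₆ }
  { ω₁, ω₃, ω₄, ω₅ }  = { ω₁, ω₄, ω₅ } ∪ { ω₃, ω₄, ω₅ }
  { ω₃, ω₄, ω₅, ω₆ }  = { ω₃, ω₄, ω₅ } ∪ { ω₃, ω₄, ω₆ }
  { ω₁, ω₂, ω₃, ω₄, ω₅ }  = { ω₃, ω₄, ω₅ } ∪ { ω₁, ω₂, ω₅ }
  { ω₁, ω₂, ω₃, ω₅, ω₆ }  = { ω₂, ω₃, ω₆ } ∪ { ω₁, ω₂, ω₅ }
  { ω₁, ω₂, ω₄, ω₅, ω₆ }  = { ω₁, ω₄, ω₅ } ∪ { ω₁, ω₂, ω₆ }
  { ω₁, ω₃, ω₄, ω₅, ω₆ }  = { ω₁, ω₄, ω₅ } ∪ { ω₃, ω₄, ω₆ }
  { ω₂, ω₃, ω₄, ω₅, ω₆ }  = { ω₃, ω₄, ω₅ } ∪ { ω₂, ω₃, ω₆ }
  (now 23)
Round 3: 10 new —
  { ω₁ }  = { ω₂, ω₃, ω₄, ω₅, ω₆ }ᶜ
  { ω₂ }  = { ω₁, ω₃, ω₄, ω₅, ω₆ }ᶜ
  { ω₃ }  = { ω₁, ω₂, ω₄, ω₅, ω₆ }ᶜ
  { ω₄ }  = { ω₁, ω₂, ω₃, ω₅, ω₆ }ᶜ
  { ω₆ }  = { ω₁, ω₂, ω₃, ω₄, ω₅ }ᶜ
  { ω₁, ω₂ }  = { ω₃, ω₄, ω₅, ω₆ }ᶜ
  { ω₂, ω₆ }  = { ω₁, ω₃, ω₄, ω₅ }ᶜ
  { ω₃, ω₄ }  = { ω₁, ω₂, ω₅, ω₆ }ᶜ
  { ω₃, ω₆ }  = { ω₁, ω₂, ω₄, ω₅ }ᶜ
  { ω₂, ω₃, ω₅, ω₆ }  = { ω₂, ω₃, ω₆ } ∪ { ω₅ }
  (now 33)
Round 4: +29 →
  { ω₁, ω₃ }  = { ω₁ } ∪ { ω₃ }
  { ω₁, ω₄ }  = { ω₂, ω₃, ω₅, ω₆ }ᶜ
  { ω₁, ω₆ }  = { ω₁ } ∪ { ω₆ }
  { ω₂, ω₃ }  = { ω₂ } ∪ { ω₃ }
  { ω₂, ω₄ }  = { ω₂ } ∪ { ω₄ }
  { ω₂, ω₅ }  = { ω₂ } ∪ { ω₅ }
  { ω₃, ω₅ }  = { ω₅ } ∪ { ω₃ }
  { ω₄, ω₆ }  = { ω₆ } ∪ { ω₄ }
  { ω₅, ω₆ }  = { ω₆ } ∪ { ω₅ }
  { ω₁, ω₂, ω₃ }  = { ω₁, ω₂ } ∪ { ω₃ }
  { ω₁, ω₂, ω₄ }  = { ω₁, ω₂ } ∪ { ω₄ }
  { ω₁, ω₃, ω₄ }  = { ω₃, ω₄ } ∪ { ω₁ }
  { ω₁, ω₃, ω₅ }  = { ω₃ } ∪ { ω₁, ω₅ }
  { ω₁, ω₃, ω₆ }  = { ω₁ } ∪ { ω₃, ω₆ }
  { ω₁, ω₅, ω₆ }  = { ω₆ } ∪ { ω₁, ω₅ }
  { ω₂, ω₃, ω₄ }  = { ω₃, ω₄ } ∪ { ω₂ }
  { ω₂, ω₄, ω₅ }  = { ω₂ } ∪ { ω₄, ω₅ }
  { ω₂, ω₄, ω₆ }  = { ω₂, ω₆ } ∪ { ω₄ }
  { ω₂, ω₅, ω₆ }  = { ω₂, ω₆ } ∪ { ω₅ }
  { ω₃, ω₅, ω₆ }  = { ω₅ } ∪ { ω₃, ω₆ }
  { ω₄, ω₅, ω₆ }  = { ω₆ } ∪ { ω₄, ω₅ }
  { ω₁, ω₂, ω₃, ω₄ }  = { ω₃, ω₄ } ∪ { ω₁, ω₂ }
  { ω₁, ω₂, ω₃, ω₅ }  = { ω₃ } ∪ { ω₁, ω₂, ω₅ }
  { ω₁, ω₂, ω₄, ω₆ }  = { ω₄ } ∪ { ω₁, ω₂, ω₆ }
  { ω₁, ω₃, ω₄, ω₆ }  = { ω₁ } ∪ { ω₃, ω₄, ω₆ }
  { ω₁, ω₃, ω₅, ω₆ }  = { ω₃, ω₆ } ∪ { ω₁, ω₅ }
  { ω₁, ω₄, ω₅, ω₆ }  = { ω₁, ω₄, ω₅ } ∪ { ω₆ }
  { ω₂, ω₃, ω₄, ω₅ }  = { ω₃, ω₄, ω₅ } ∪ { ω₂ }
  { ω₂, ω₄, ω₅, ω₆ }  = { ω₂, ω₆ } ∪ { ω₄, ω₅ }
  (now 62)
Round 5 adds 2:
  { ω₁, ω₄, ω₆ }  = { ω₁, ω₆ } ∪ { ω₁, ω₄ }
  { ω₂, ω₃, ω₅ }  = { ω₂, ω₅ } ∪ { ω₃, ω₅ }
  (now 64)
Round 6: stable.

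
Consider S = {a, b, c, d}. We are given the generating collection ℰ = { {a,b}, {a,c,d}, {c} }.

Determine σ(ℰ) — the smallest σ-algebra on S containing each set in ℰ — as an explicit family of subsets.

Answer: σ(ℰ) = { {}, {a}, {b}, {c}, {d}, {a,b}, {a,c}, {a,d}, {b,c}, {b,d}, {c,d}, {a,b,c}, {a,b,d}, {a,c,d}, {b,c,d}, S }

Trace:
Initial family (5 sets): { {}, {c}, {a,b}, {a,c,d}, S }.
Round 1 (4 new):
  {b}  = ᶜ of {a,c,d}
  {c,d}  = ᶜ of {a,b}
  {a,b,c}  = {c} ∪ {a,b}
  {a,b,d}  = ᶜ of {c}
Round 2: +3 →
  {d}  = ᶜ of {a,b,c}
  {b,c}  = {b} ∪ {c}
  {b,c,d}  = {c,d} ∪ {b}
Round 3: +3 →
  {a}  = ᶜ of {b,c,d}
  {a,d}  = ᶜ of {b,c}
  {b,d}  = {d} ∪ {b}
Round 4. New:
  {a,c}  = ᶜ of {b,d}
After Round 5 the family is unchanged; done.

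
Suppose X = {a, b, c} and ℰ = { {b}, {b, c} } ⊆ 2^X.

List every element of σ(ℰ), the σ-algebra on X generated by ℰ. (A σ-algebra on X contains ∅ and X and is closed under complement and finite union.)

Initial family (4 sets): { {}, {b}, {b, c}, X }.
Round 1: +2 →
  {a}  = ᶜ of {b, c}
  {a, c}  = ᶜ of {b}
  |family| = 6
Round 2: +1 →
  {a, b}  = {b} ∪ {a}
  |family| = 7
Round 3 (1 new):
  {c}  = ᶜ of {a, b}
  |family| = 8
Round 4: stable.

σ(ℰ) = { {}, {a}, {b}, {c}, {a, b}, {a, c}, {b, c}, X }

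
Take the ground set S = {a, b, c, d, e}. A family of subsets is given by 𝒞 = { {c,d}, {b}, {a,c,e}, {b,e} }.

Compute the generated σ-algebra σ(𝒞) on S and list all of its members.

Begin from { ∅, {b}, {b,e}, {c,d}, {a,c,e}, S } (that is, 𝒞 plus ∅ and S).
Round 1: 7 new —
  {b,d}  = complement {a,c,e}
  {a,b,e}  = complement {c,d}
  {a,c,d}  = complement {b,e}
  {b,c,d}  = {c,d} ∪ {b}
  {a,b,c,e}  = {b,e} ∪ {a,c,e}
  {a,c,d,e}  = complement {b}
  {b,c,d,e}  = {b,e} ∪ {c,d}
  |family| = 13
Round 2 adds 6:
  {a}  = complement {b,c,d,e}
  {d}  = complement {a,b,c,e}
  {a,e}  = complement {b,c,d}
  {b,d,e}  = {b,e} ∪ {b,d}
  {a,b,c,d}  = {b,c,d} ∪ {a,c,d}
  {a,b,d,e}  = {a,b,e} ∪ {b,d}
  |family| = 19
Round 3: +7 →
  {c}  = complement {a,b,d,e}
  {e}  = complement {a,b,c,d}
  {a,b}  = {b} ∪ {a}
  {a,c}  = complement {b,d,e}
  {a,d}  = {d} ∪ {a}
  {a,b,d}  = {b,d} ∪ {a}
  {a,d,e}  = {a,e} ∪ {d}
  |family| = 26
Round 4: +6 →
  {b,c}  = complement {a,d,e}
  {c,e}  = complement {a,b,d}
  {d,e}  = {e} ∪ {d}
  {a,b,c}  = {a,b} ∪ {c}
  {b,c,e}  = complement {a,d}
  {c,d,e}  = complement {a,b}
  |family| = 32
Round 5: already closed under ᶜ and ∪.

σ(𝒞) = { ∅, {a}, {b}, {c}, {d}, {e}, {a,b}, {a,c}, {a,d}, {a,e}, {b,c}, {b,d}, {b,e}, {c,d}, {c,e}, {d,e}, {a,b,c}, {a,b,d}, {a,b,e}, {a,c,d}, {a,c,e}, {a,d,e}, {b,c,d}, {b,c,e}, {b,d,e}, {c,d,e}, {a,b,c,d}, {a,b,c,e}, {a,b,d,e}, {a,c,d,e}, {b,c,d,e}, S }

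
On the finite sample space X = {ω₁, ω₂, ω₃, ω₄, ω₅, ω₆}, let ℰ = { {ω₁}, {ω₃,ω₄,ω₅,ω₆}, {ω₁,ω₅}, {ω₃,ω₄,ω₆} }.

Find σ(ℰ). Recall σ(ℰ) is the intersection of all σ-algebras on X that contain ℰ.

|σ(ℰ)| = 16.  σ(ℰ) = { {}, {ω₁}, {ω₂}, {ω₅}, {ω₁,ω₂}, {ω₁,ω₅}, {ω₂,ω₅}, {ω₁,ω₂,ω₅}, {ω₃,ω₄,ω₆}, {ω₁,ω₃,ω₄,ω₆}, {ω₂,ω₃,ω₄,ω₆}, {ω₃,ω₄,ω₅,ω₆}, {ω₁,ω₂,ω₃,ω₄,ω₆}, {ω₁,ω₃,ω₄,ω₅,ω₆}, {ω₂,ω₃,ω₄,ω₅,ω₆}, X }

Working:
Start: ℰ ∪ {∅, X} = { {}, {ω₁}, {ω₁,ω₅}, {ω₃,ω₄,ω₆}, {ω₃,ω₄,ω₅,ω₆}, X }.
Pass 1: +6 →
  {ω₁,ω₂}  = complement {ω₃,ω₄,ω₅,ω₆}
  {ω₁,ω₂,ω₅}  = complement {ω₃,ω₄,ω₆}
  {ω₁,ω₃,ω₄,ω₆}  = {ω₃,ω₄,ω₆} ∪ {ω₁}
  {ω₂,ω₃,ω₄,ω₆}  = complement {ω₁,ω₅}
  {ω₁,ω₃,ω₄,ω₅,ω₆}  = {ω₁,ω₅} ∪ {ω₃,ω₄,ω₅,ω₆}
  {ω₂,ω₃,ω₄,ω₅,ω₆}  = complement {ω₁}
  |family| = 12
Pass 2 adds 3:
  {ω₂}  = complement {ω₁,ω₃,ω₄,ω₅,ω₆}
  {ω₂,ω₅}  = complement {ω₁,ω₃,ω₄,ω₆}
  {ω₁,ω₂,ω₃,ω₄,ω₆}  = {ω₁,ω₂} ∪ {ω₂,ω₃,ω₄,ω₆}
  |family| = 15
Pass 3 adds 1:
  {ω₅}  = complement {ω₁,ω₂,ω₃,ω₄,ω₆}
  |family| = 16
Pass 4: closed — nothing new.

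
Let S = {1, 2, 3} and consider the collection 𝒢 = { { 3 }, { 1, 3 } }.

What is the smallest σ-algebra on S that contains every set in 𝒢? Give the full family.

Seed the family with 𝒢 together with ∅ and S: { ∅, { 3 }, { 1, 3 }, S }.
Round 1: 2 new —
  { 2 }  = complement { 1, 3 }
  { 1, 2 }  = complement { 3 }
  |family| = 6
Round 2. New:
  { 2, 3 }  = { 3 } ∪ { 2 }
  |family| = 7
Round 3 adds 1:
  { 1 }  = complement { 2, 3 }
  |family| = 8
After Round 4 the family is unchanged; done.

σ(𝒢) = { ∅, { 1 }, { 2 }, { 3 }, { 1, 2 }, { 1, 3 }, { 2, 3 }, S }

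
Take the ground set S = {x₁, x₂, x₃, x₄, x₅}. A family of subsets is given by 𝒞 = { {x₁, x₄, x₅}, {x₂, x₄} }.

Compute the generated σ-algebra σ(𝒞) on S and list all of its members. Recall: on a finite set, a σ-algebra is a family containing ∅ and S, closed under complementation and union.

Seed the family with 𝒞 together with ∅ and S: { {}, {x₂, x₄}, {x₁, x₄, x₅}, S }.
Pass 1 (3 new):
  {x₂, x₃}  = {x₁, x₄, x₅}ᶜ
  {x₁, x₃, x₅}  = {x₂, x₄}ᶜ
  {x₁, x₂, x₄, x₅}  = {x₂, x₄} ∪ {x₁, x₄, x₅}
  — 7 sets.
Pass 2: +4 →
  {x₃}  = {x₁, x₂, x₄, x₅}ᶜ
  {x₂, x₃, x₄}  = {x₂, x₃} ∪ {x₂, x₄}
  {x₁, x₂, x₃, x₅}  = {x₂, x₃} ∪ {x₁, x₃, x₅}
  {x₁, x₃, x₄, x₅}  = {x₁, x₄, x₅} ∪ {x₁, x₃, x₅}
  — 11 sets.
Pass 3: +3 →
  {x₂}  = {x₁, x₃, x₄, x₅}ᶜ
  {x₄}  = {x₁, x₂, x₃, x₅}ᶜ
  {x₁, x₅}  = {x₂, x₃, x₄}ᶜ
  — 14 sets.
Pass 4 (2 new):
  {x₃, x₄}  = {x₃} ∪ {x₄}
  {x₁, x₂, x₅}  = {x₁, x₅} ∪ {x₂}
  — 16 sets.
Pass 5: closed — nothing new.

Hence σ(𝒞) has 16 members: { {}, {x₂}, {x₃}, {x₄}, {x₁, x₅}, {x₂, x₃}, {x₂, x₄}, {x₃, x₄}, {x₁, x₂, x₅}, {x₁, x₃, x₅}, {x₁, x₄, x₅}, {x₂, x₃, x₄}, {x₁, x₂, x₃, x₅}, {x₁, x₂, x₄, x₅}, {x₁, x₃, x₄, x₅}, S }.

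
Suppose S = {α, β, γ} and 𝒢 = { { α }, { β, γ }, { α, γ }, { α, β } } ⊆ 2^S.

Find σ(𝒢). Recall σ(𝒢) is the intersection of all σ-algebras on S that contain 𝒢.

Start: 𝒢 ∪ {∅, S} = { {}, { α }, { α, β }, { α, γ }, { β, γ }, S }.
Pass 1: +2 →
  { β }  = { α, γ }ᶜ
  { γ }  = { α, β }ᶜ
  [8 total]
Pass 2: stable.

σ(𝒢) = { {}, { α }, { β }, { γ }, { α, β }, { α, γ }, { β, γ }, S }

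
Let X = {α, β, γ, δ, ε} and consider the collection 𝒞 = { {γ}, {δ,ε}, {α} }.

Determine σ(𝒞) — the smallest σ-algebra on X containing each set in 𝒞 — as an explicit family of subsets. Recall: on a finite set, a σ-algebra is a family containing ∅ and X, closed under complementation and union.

σ(𝒞) = { {}, {α}, {β}, {γ}, {α,β}, {α,γ}, {β,γ}, {δ,ε}, {α,β,γ}, {α,δ,ε}, {β,δ,ε}, {γ,δ,ε}, {α,β,δ,ε}, {α,γ,δ,ε}, {β,γ,δ,ε}, X }

Trace:
Seed the family with 𝒞 together with ∅ and X: { {}, {α}, {γ}, {δ,ε}, X }.
Pass 1: 6 new —
  {α,γ}  = {γ} ∪ {α}
  {α,β,γ}  = ᶜ of {δ,ε}
  {α,δ,ε}  = {δ,ε} ∪ {α}
  {γ,δ,ε}  = {δ,ε} ∪ {γ}
  {α,β,δ,ε}  = ᶜ of {γ}
  {β,γ,δ,ε}  = ᶜ of {α}
  [11 total]
Pass 2. New:
  {α,β}  = ᶜ of {γ,δ,ε}
  {β,γ}  = ᶜ of {α,δ,ε}
  {β,δ,ε}  = ᶜ of {α,γ}
  {α,γ,δ,ε}  = {α,δ,ε} ∪ {γ,δ,ε}
  [15 total]
Pass 3: 1 new —
  {β}  = ᶜ of {α,γ,δ,ε}
  [16 total]
After Pass 4 the family is unchanged; done.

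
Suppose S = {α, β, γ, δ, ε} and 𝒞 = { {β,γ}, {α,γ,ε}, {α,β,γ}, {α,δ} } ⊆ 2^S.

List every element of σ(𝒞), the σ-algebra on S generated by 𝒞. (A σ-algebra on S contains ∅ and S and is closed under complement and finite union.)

Seed the family with 𝒞 together with ∅ and S: { {}, {α,δ}, {β,γ}, {α,β,γ}, {α,γ,ε}, S }.
Pass 1: 7 new —
  {β,δ}  = {α,γ,ε}ᶜ
  {δ,ε}  = {α,β,γ}ᶜ
  {α,δ,ε}  = {β,γ}ᶜ
  {β,γ,ε}  = {α,δ}ᶜ
  {α,β,γ,δ}  = {β,γ} ∪ {α,δ}
  {α,β,γ,ε}  = {β,γ} ∪ {α,γ,ε}
  {α,γ,δ,ε}  = {α,δ} ∪ {α,γ,ε}
  — 13 sets.
Pass 2: +8 →
  {β}  = {α,γ,δ,ε}ᶜ
  {δ}  = {α,β,γ,ε}ᶜ
  {ε}  = {α,β,γ,δ}ᶜ
  {α,β,δ}  = {α,δ} ∪ {β,δ}
  {β,γ,δ}  = {β,γ} ∪ {β,δ}
  {β,δ,ε}  = {δ,ε} ∪ {β,δ}
  {α,β,δ,ε}  = {α,δ,ε} ∪ {β,δ}
  {β,γ,δ,ε}  = {δ,ε} ∪ {β,γ,ε}
  — 21 sets.
Pass 3 adds 6:
  {α}  = {β,γ,δ,ε}ᶜ
  {γ}  = {α,β,δ,ε}ᶜ
  {α,γ}  = {β,δ,ε}ᶜ
  {α,ε}  = {β,γ,δ}ᶜ
  {β,ε}  = {β} ∪ {ε}
  {γ,ε}  = {α,β,δ}ᶜ
  — 27 sets.
Pass 4 (5 new):
  {α,β}  = {β} ∪ {α}
  {γ,δ}  = {γ} ∪ {δ}
  {α,β,ε}  = {β,ε} ∪ {α,ε}
  {α,γ,δ}  = {β,ε}ᶜ
  {γ,δ,ε}  = {δ,ε} ∪ {γ}
  — 32 sets.
Pass 5: already closed under ᶜ and ∪.

Hence σ(𝒞) has 32 members: { {}, {α}, {β}, {γ}, {δ}, {ε}, {α,β}, {α,γ}, {α,δ}, {α,ε}, {β,γ}, {β,δ}, {β,ε}, {γ,δ}, {γ,ε}, {δ,ε}, {α,β,γ}, {α,β,δ}, {α,β,ε}, {α,γ,δ}, {α,γ,ε}, {α,δ,ε}, {β,γ,δ}, {β,γ,ε}, {β,δ,ε}, {γ,δ,ε}, {α,β,γ,δ}, {α,β,γ,ε}, {α,β,δ,ε}, {α,γ,δ,ε}, {β,γ,δ,ε}, S }.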